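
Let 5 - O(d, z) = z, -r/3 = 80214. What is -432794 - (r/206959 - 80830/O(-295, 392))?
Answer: -806522390026/1862631 ≈ -4.3300e+5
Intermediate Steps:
r = -240642 (r = -3*80214 = -240642)
O(d, z) = 5 - z
-432794 - (r/206959 - 80830/O(-295, 392)) = -432794 - (-240642/206959 - 80830/(5 - 1*392)) = -432794 - (-240642*1/206959 - 80830/(5 - 392)) = -432794 - (-240642/206959 - 80830/(-387)) = -432794 - (-240642/206959 - 80830*(-1/387)) = -432794 - (-240642/206959 + 80830/387) = -432794 - 1*386869012/1862631 = -432794 - 386869012/1862631 = -806522390026/1862631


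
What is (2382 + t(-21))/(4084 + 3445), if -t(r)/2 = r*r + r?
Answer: 1542/7529 ≈ 0.20481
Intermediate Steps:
t(r) = -2*r - 2*r² (t(r) = -2*(r*r + r) = -2*(r² + r) = -2*(r + r²) = -2*r - 2*r²)
(2382 + t(-21))/(4084 + 3445) = (2382 - 2*(-21)*(1 - 21))/(4084 + 3445) = (2382 - 2*(-21)*(-20))/7529 = (2382 - 840)*(1/7529) = 1542*(1/7529) = 1542/7529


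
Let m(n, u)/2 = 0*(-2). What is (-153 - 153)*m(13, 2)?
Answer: 0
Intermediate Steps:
m(n, u) = 0 (m(n, u) = 2*(0*(-2)) = 2*0 = 0)
(-153 - 153)*m(13, 2) = (-153 - 153)*0 = -306*0 = 0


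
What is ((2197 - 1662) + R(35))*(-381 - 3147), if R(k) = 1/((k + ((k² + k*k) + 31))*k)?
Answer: -5936124726/3145 ≈ -1.8875e+6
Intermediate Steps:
R(k) = 1/(k*(31 + k + 2*k²)) (R(k) = 1/((k + ((k² + k²) + 31))*k) = 1/((k + (2*k² + 31))*k) = 1/((k + (31 + 2*k²))*k) = 1/((31 + k + 2*k²)*k) = 1/(k*(31 + k + 2*k²)))
((2197 - 1662) + R(35))*(-381 - 3147) = ((2197 - 1662) + 1/(35*(31 + 35 + 2*35²)))*(-381 - 3147) = (535 + 1/(35*(31 + 35 + 2*1225)))*(-3528) = (535 + 1/(35*(31 + 35 + 2450)))*(-3528) = (535 + (1/35)/2516)*(-3528) = (535 + (1/35)*(1/2516))*(-3528) = (535 + 1/88060)*(-3528) = (47112101/88060)*(-3528) = -5936124726/3145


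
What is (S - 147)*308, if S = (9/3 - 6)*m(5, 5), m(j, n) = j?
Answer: -49896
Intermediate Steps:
S = -15 (S = (9/3 - 6)*5 = (9*(⅓) - 6)*5 = (3 - 6)*5 = -3*5 = -15)
(S - 147)*308 = (-15 - 147)*308 = -162*308 = -49896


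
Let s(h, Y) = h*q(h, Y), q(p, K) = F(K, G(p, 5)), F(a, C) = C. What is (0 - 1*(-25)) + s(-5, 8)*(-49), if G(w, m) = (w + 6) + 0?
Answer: 270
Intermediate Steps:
G(w, m) = 6 + w (G(w, m) = (6 + w) + 0 = 6 + w)
q(p, K) = 6 + p
s(h, Y) = h*(6 + h)
(0 - 1*(-25)) + s(-5, 8)*(-49) = (0 - 1*(-25)) - 5*(6 - 5)*(-49) = (0 + 25) - 5*1*(-49) = 25 - 5*(-49) = 25 + 245 = 270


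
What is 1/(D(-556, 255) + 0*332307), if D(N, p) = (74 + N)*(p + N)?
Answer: 1/145082 ≈ 6.8927e-6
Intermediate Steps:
D(N, p) = (74 + N)*(N + p)
1/(D(-556, 255) + 0*332307) = 1/(((-556)² + 74*(-556) + 74*255 - 556*255) + 0*332307) = 1/((309136 - 41144 + 18870 - 141780) + 0) = 1/(145082 + 0) = 1/145082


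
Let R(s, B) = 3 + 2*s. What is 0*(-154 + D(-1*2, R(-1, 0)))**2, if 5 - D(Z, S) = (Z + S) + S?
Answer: 0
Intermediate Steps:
D(Z, S) = 5 - Z - 2*S (D(Z, S) = 5 - ((Z + S) + S) = 5 - ((S + Z) + S) = 5 - (Z + 2*S) = 5 + (-Z - 2*S) = 5 - Z - 2*S)
0*(-154 + D(-1*2, R(-1, 0)))**2 = 0*(-154 + (5 - (-1)*2 - 2*(3 + 2*(-1))))**2 = 0*(-154 + (5 - 1*(-2) - 2*(3 - 2)))**2 = 0*(-154 + (5 + 2 - 2*1))**2 = 0*(-154 + (5 + 2 - 2))**2 = 0*(-154 + 5)**2 = 0*(-149)**2 = 0*22201 = 0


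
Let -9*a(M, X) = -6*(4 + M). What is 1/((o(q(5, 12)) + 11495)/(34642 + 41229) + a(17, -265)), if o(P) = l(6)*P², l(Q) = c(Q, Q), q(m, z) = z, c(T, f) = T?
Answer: 4463/63209 ≈ 0.070607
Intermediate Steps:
l(Q) = Q
a(M, X) = 8/3 + 2*M/3 (a(M, X) = -(-2)*(4 + M)/3 = -(-24 - 6*M)/9 = 8/3 + 2*M/3)
o(P) = 6*P²
1/((o(q(5, 12)) + 11495)/(34642 + 41229) + a(17, -265)) = 1/((6*12² + 11495)/(34642 + 41229) + (8/3 + (⅔)*17)) = 1/((6*144 + 11495)/75871 + (8/3 + 34/3)) = 1/((864 + 11495)*(1/75871) + 14) = 1/(12359*(1/75871) + 14) = 1/(727/4463 + 14) = 1/(63209/4463) = 4463/63209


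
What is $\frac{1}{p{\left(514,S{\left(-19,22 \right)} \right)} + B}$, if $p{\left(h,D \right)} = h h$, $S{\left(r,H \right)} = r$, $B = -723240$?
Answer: $- \frac{1}{459044} \approx -2.1784 \cdot 10^{-6}$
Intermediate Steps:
$p{\left(h,D \right)} = h^{2}$
$\frac{1}{p{\left(514,S{\left(-19,22 \right)} \right)} + B} = \frac{1}{514^{2} - 723240} = \frac{1}{264196 - 723240} = \frac{1}{-459044} = - \frac{1}{459044}$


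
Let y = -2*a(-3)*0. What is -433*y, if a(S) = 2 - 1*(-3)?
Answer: 0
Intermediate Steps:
a(S) = 5 (a(S) = 2 + 3 = 5)
y = 0 (y = -2*5*0 = -10*0 = 0)
-433*y = -433*0 = 0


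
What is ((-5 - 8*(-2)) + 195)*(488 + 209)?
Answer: 143582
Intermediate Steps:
((-5 - 8*(-2)) + 195)*(488 + 209) = ((-5 + 16) + 195)*697 = (11 + 195)*697 = 206*697 = 143582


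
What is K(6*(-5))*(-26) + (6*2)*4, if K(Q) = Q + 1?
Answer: 802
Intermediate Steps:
K(Q) = 1 + Q
K(6*(-5))*(-26) + (6*2)*4 = (1 + 6*(-5))*(-26) + (6*2)*4 = (1 - 30)*(-26) + 12*4 = -29*(-26) + 48 = 754 + 48 = 802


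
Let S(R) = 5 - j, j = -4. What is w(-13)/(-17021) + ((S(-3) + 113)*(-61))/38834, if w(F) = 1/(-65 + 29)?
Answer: -2280045659/11897883252 ≈ -0.19163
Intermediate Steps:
S(R) = 9 (S(R) = 5 - 1*(-4) = 5 + 4 = 9)
w(F) = -1/36 (w(F) = 1/(-36) = -1/36)
w(-13)/(-17021) + ((S(-3) + 113)*(-61))/38834 = -1/36/(-17021) + ((9 + 113)*(-61))/38834 = -1/36*(-1/17021) + (122*(-61))*(1/38834) = 1/612756 - 7442*1/38834 = 1/612756 - 3721/19417 = -2280045659/11897883252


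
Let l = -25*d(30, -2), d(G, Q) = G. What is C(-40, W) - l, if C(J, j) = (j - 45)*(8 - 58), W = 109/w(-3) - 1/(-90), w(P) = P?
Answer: 43345/9 ≈ 4816.1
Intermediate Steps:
W = -3269/90 (W = 109/(-3) - 1/(-90) = 109*(-1/3) - 1*(-1/90) = -109/3 + 1/90 = -3269/90 ≈ -36.322)
C(J, j) = 2250 - 50*j (C(J, j) = (-45 + j)*(-50) = 2250 - 50*j)
l = -750 (l = -25*30 = -750)
C(-40, W) - l = (2250 - 50*(-3269/90)) - 1*(-750) = (2250 + 16345/9) + 750 = 36595/9 + 750 = 43345/9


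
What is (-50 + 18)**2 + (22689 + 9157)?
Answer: 32870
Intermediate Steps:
(-50 + 18)**2 + (22689 + 9157) = (-32)**2 + 31846 = 1024 + 31846 = 32870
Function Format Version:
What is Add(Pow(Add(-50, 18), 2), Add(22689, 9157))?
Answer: 32870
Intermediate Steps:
Add(Pow(Add(-50, 18), 2), Add(22689, 9157)) = Add(Pow(-32, 2), 31846) = Add(1024, 31846) = 32870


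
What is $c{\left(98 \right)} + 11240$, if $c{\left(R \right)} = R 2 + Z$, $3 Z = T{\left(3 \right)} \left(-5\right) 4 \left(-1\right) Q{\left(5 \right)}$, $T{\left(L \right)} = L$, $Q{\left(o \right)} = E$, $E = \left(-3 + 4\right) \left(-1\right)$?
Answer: $11416$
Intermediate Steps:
$E = -1$ ($E = 1 \left(-1\right) = -1$)
$Q{\left(o \right)} = -1$
$Z = -20$ ($Z = \frac{3 \left(-5\right) 4 \left(-1\right) \left(-1\right)}{3} = \frac{3 \left(\left(-20\right) \left(-1\right)\right) \left(-1\right)}{3} = \frac{3 \cdot 20 \left(-1\right)}{3} = \frac{60 \left(-1\right)}{3} = \frac{1}{3} \left(-60\right) = -20$)
$c{\left(R \right)} = -20 + 2 R$ ($c{\left(R \right)} = R 2 - 20 = 2 R - 20 = -20 + 2 R$)
$c{\left(98 \right)} + 11240 = \left(-20 + 2 \cdot 98\right) + 11240 = \left(-20 + 196\right) + 11240 = 176 + 11240 = 11416$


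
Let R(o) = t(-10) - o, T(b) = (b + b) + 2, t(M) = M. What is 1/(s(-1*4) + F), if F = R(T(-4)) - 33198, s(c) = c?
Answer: -1/33206 ≈ -3.0115e-5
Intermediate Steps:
T(b) = 2 + 2*b (T(b) = 2*b + 2 = 2 + 2*b)
R(o) = -10 - o
F = -33202 (F = (-10 - (2 + 2*(-4))) - 33198 = (-10 - (2 - 8)) - 33198 = (-10 - 1*(-6)) - 33198 = (-10 + 6) - 33198 = -4 - 33198 = -33202)
1/(s(-1*4) + F) = 1/(-1*4 - 33202) = 1/(-4 - 33202) = 1/(-33206) = -1/33206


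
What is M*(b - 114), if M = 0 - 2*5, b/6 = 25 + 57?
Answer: -3780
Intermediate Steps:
b = 492 (b = 6*(25 + 57) = 6*82 = 492)
M = -10 (M = 0 - 10 = -10)
M*(b - 114) = -10*(492 - 114) = -10*378 = -3780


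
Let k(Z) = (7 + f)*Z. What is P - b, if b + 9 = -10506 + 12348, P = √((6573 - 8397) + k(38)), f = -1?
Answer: -1833 + 2*I*√399 ≈ -1833.0 + 39.95*I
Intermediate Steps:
k(Z) = 6*Z (k(Z) = (7 - 1)*Z = 6*Z)
P = 2*I*√399 (P = √((6573 - 8397) + 6*38) = √(-1824 + 228) = √(-1596) = 2*I*√399 ≈ 39.95*I)
b = 1833 (b = -9 + (-10506 + 12348) = -9 + 1842 = 1833)
P - b = 2*I*√399 - 1*1833 = 2*I*√399 - 1833 = -1833 + 2*I*√399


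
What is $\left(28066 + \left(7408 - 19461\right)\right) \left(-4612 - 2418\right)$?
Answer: $-112571390$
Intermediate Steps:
$\left(28066 + \left(7408 - 19461\right)\right) \left(-4612 - 2418\right) = \left(28066 + \left(7408 - 19461\right)\right) \left(-7030\right) = \left(28066 - 12053\right) \left(-7030\right) = 16013 \left(-7030\right) = -112571390$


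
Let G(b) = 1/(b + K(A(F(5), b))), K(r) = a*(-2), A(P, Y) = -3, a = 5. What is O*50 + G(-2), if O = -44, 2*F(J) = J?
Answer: -26401/12 ≈ -2200.1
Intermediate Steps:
F(J) = J/2
K(r) = -10 (K(r) = 5*(-2) = -10)
G(b) = 1/(-10 + b) (G(b) = 1/(b - 10) = 1/(-10 + b))
O*50 + G(-2) = -44*50 + 1/(-10 - 2) = -2200 + 1/(-12) = -2200 - 1/12 = -26401/12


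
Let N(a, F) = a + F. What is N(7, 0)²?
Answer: 49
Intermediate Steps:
N(a, F) = F + a
N(7, 0)² = (0 + 7)² = 7² = 49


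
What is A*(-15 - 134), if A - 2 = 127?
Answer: -19221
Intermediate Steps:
A = 129 (A = 2 + 127 = 129)
A*(-15 - 134) = 129*(-15 - 134) = 129*(-149) = -19221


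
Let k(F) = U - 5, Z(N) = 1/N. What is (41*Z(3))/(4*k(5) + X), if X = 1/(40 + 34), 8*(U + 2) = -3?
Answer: -1517/3273 ≈ -0.46349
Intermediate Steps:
U = -19/8 (U = -2 + (1/8)*(-3) = -2 - 3/8 = -19/8 ≈ -2.3750)
k(F) = -59/8 (k(F) = -19/8 - 5 = -59/8)
X = 1/74 ≈ 0.013514
(41*Z(3))/(4*k(5) + X) = (41/3)/(4*(-59/8) + 1/74) = (41*(1/3))/(-59/2 + 1/74) = 41/(3*(-1091/37)) = (41/3)*(-37/1091) = -1517/3273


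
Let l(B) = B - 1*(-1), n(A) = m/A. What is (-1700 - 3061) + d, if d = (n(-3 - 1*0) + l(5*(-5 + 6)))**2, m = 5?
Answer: -42680/9 ≈ -4742.2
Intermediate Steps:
n(A) = 5/A
l(B) = 1 + B (l(B) = B + 1 = 1 + B)
d = 169/9 (d = (5/(-3 - 1*0) + (1 + 5*(-5 + 6)))**2 = (5/(-3 + 0) + (1 + 5*1))**2 = (5/(-3) + (1 + 5))**2 = (5*(-1/3) + 6)**2 = (-5/3 + 6)**2 = (13/3)**2 = 169/9 ≈ 18.778)
(-1700 - 3061) + d = (-1700 - 3061) + 169/9 = -4761 + 169/9 = -42680/9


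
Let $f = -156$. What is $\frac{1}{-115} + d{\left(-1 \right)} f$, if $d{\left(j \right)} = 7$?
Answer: $- \frac{125581}{115} \approx -1092.0$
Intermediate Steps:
$\frac{1}{-115} + d{\left(-1 \right)} f = \frac{1}{-115} + 7 \left(-156\right) = - \frac{1}{115} - 1092 = - \frac{125581}{115}$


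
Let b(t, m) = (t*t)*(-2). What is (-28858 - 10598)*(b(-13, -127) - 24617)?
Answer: 984624480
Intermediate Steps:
b(t, m) = -2*t² (b(t, m) = t²*(-2) = -2*t²)
(-28858 - 10598)*(b(-13, -127) - 24617) = (-28858 - 10598)*(-2*(-13)² - 24617) = -39456*(-2*169 - 24617) = -39456*(-338 - 24617) = -39456*(-24955) = 984624480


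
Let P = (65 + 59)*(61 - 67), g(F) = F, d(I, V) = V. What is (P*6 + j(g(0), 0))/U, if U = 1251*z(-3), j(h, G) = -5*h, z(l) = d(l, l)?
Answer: 496/417 ≈ 1.1894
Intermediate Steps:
z(l) = l
P = -744 (P = 124*(-6) = -744)
U = -3753 (U = 1251*(-3) = -3753)
(P*6 + j(g(0), 0))/U = (-744*6 - 5*0)/(-3753) = (-4464 + 0)*(-1/3753) = -4464*(-1/3753) = 496/417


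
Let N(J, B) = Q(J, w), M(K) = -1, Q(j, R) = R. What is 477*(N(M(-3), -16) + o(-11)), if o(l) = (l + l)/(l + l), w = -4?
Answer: -1431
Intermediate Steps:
N(J, B) = -4
o(l) = 1 (o(l) = (2*l)/((2*l)) = (2*l)*(1/(2*l)) = 1)
477*(N(M(-3), -16) + o(-11)) = 477*(-4 + 1) = 477*(-3) = -1431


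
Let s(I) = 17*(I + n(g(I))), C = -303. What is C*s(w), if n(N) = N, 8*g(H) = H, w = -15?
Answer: 695385/8 ≈ 86923.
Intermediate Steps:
g(H) = H/8
s(I) = 153*I/8 (s(I) = 17*(I + I/8) = 17*(9*I/8) = 153*I/8)
C*s(w) = -46359*(-15)/8 = -303*(-2295/8) = 695385/8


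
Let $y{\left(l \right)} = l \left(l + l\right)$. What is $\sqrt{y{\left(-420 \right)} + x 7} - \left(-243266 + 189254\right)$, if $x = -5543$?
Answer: $54012 + \sqrt{313999} \approx 54572.0$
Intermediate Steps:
$y{\left(l \right)} = 2 l^{2}$ ($y{\left(l \right)} = l 2 l = 2 l^{2}$)
$\sqrt{y{\left(-420 \right)} + x 7} - \left(-243266 + 189254\right) = \sqrt{2 \left(-420\right)^{2} - 38801} - \left(-243266 + 189254\right) = \sqrt{2 \cdot 176400 - 38801} - -54012 = \sqrt{352800 - 38801} + 54012 = \sqrt{313999} + 54012 = 54012 + \sqrt{313999}$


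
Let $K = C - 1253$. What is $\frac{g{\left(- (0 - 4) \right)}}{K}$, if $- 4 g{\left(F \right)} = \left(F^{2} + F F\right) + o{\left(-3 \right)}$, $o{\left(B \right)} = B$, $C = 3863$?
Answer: $- \frac{1}{360} \approx -0.0027778$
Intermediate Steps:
$g{\left(F \right)} = \frac{3}{4} - \frac{F^{2}}{2}$ ($g{\left(F \right)} = - \frac{\left(F^{2} + F F\right) - 3}{4} = - \frac{\left(F^{2} + F^{2}\right) - 3}{4} = - \frac{2 F^{2} - 3}{4} = - \frac{-3 + 2 F^{2}}{4} = \frac{3}{4} - \frac{F^{2}}{2}$)
$K = 2610$ ($K = 3863 - 1253 = 2610$)
$\frac{g{\left(- (0 - 4) \right)}}{K} = \frac{\frac{3}{4} - \frac{\left(- (0 - 4)\right)^{2}}{2}}{2610} = \left(\frac{3}{4} - \frac{\left(\left(-1\right) \left(-4\right)\right)^{2}}{2}\right) \frac{1}{2610} = \left(\frac{3}{4} - \frac{4^{2}}{2}\right) \frac{1}{2610} = \left(\frac{3}{4} - 8\right) \frac{1}{2610} = \left(- \frac{29}{4}\right) \frac{1}{2610} = - \frac{1}{360}$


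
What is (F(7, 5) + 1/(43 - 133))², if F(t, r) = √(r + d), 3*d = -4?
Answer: 29701/8100 - √33/135 ≈ 3.6242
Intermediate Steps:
d = -4/3 (d = (⅓)*(-4) = -4/3 ≈ -1.3333)
F(t, r) = √(-4/3 + r) (F(t, r) = √(r - 4/3) = √(-4/3 + r))
(F(7, 5) + 1/(43 - 133))² = (√(-12 + 9*5)/3 + 1/(43 - 133))² = (√(-12 + 45)/3 + 1/(-90))² = (√33/3 - 1/90)² = (-1/90 + √33/3)²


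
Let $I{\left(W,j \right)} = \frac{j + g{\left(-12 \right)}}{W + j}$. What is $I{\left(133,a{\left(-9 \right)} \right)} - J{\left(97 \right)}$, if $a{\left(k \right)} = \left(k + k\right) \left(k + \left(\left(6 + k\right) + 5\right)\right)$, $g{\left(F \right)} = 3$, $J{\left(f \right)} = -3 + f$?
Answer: $- \frac{24217}{259} \approx -93.502$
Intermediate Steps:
$a{\left(k \right)} = 2 k \left(11 + 2 k\right)$ ($a{\left(k \right)} = 2 k \left(k + \left(11 + k\right)\right) = 2 k \left(11 + 2 k\right)$)
$I{\left(W,j \right)} = \frac{3 + j}{W + j}$ ($I{\left(W,j \right)} = \frac{j + 3}{W + j} = \frac{3 + j}{W + j}$)
$I{\left(133,a{\left(-9 \right)} \right)} - J{\left(97 \right)} = \frac{3 + 2 \left(-9\right) \left(11 + 2 \left(-9\right)\right)}{133 + 2 \left(-9\right) \left(11 + 2 \left(-9\right)\right)} - \left(-3 + 97\right) = \frac{3 + 2 \left(-9\right) \left(11 - 18\right)}{133 + 2 \left(-9\right) \left(11 - 18\right)} - 94 = \frac{3 + 2 \left(-9\right) \left(-7\right)}{133 + 2 \left(-9\right) \left(-7\right)} - 94 = \frac{3 + 126}{133 + 126} - 94 = \frac{1}{259} \cdot 129 - 94 = \frac{129}{259} - 94 = - \frac{24217}{259}$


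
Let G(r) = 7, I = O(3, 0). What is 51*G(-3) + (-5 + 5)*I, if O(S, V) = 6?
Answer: 357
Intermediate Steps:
I = 6
51*G(-3) + (-5 + 5)*I = 51*7 + (-5 + 5)*6 = 357 + 0*6 = 357 + 0 = 357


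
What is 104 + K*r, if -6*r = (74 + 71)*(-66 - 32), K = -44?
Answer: -312308/3 ≈ -1.0410e+5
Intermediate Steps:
r = 7105/3 (r = -(74 + 71)*(-66 - 32)/6 = -145*(-98)/6 = -⅙*(-14210) = 7105/3 ≈ 2368.3)
104 + K*r = 104 - 44*7105/3 = 104 - 312620/3 = -312308/3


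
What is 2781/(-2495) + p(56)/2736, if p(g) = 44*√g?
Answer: -2781/2495 + 11*√14/342 ≈ -0.99428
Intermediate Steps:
2781/(-2495) + p(56)/2736 = 2781/(-2495) + (44*√56)/2736 = 2781*(-1/2495) + (44*(2*√14))*(1/2736) = -2781/2495 + (88*√14)*(1/2736) = -2781/2495 + 11*√14/342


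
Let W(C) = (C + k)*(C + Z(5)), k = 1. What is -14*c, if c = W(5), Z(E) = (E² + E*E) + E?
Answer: -5040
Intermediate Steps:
Z(E) = E + 2*E² (Z(E) = (E² + E²) + E = 2*E² + E = E + 2*E²)
W(C) = (1 + C)*(55 + C) (W(C) = (C + 1)*(C + 5*(1 + 2*5)) = (1 + C)*(C + 5*(1 + 10)) = (1 + C)*(C + 5*11) = (1 + C)*(C + 55) = (1 + C)*(55 + C))
c = 360 (c = 55 + 5² + 56*5 = 55 + 25 + 280 = 360)
-14*c = -14*360 = -5040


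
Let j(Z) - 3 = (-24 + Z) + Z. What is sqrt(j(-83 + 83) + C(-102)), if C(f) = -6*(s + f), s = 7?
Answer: 3*sqrt(61) ≈ 23.431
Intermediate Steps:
C(f) = -42 - 6*f (C(f) = -6*(7 + f) = -42 - 6*f)
j(Z) = -21 + 2*Z (j(Z) = 3 + ((-24 + Z) + Z) = 3 + (-24 + 2*Z) = -21 + 2*Z)
sqrt(j(-83 + 83) + C(-102)) = sqrt((-21 + 2*(-83 + 83)) + (-42 - 6*(-102))) = sqrt((-21 + 2*0) + (-42 + 612)) = sqrt((-21 + 0) + 570) = sqrt(-21 + 570) = sqrt(549) = 3*sqrt(61)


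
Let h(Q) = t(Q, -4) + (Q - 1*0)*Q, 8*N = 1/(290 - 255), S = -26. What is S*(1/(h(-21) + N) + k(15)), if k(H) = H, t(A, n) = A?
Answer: -45871670/117601 ≈ -390.06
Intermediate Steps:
N = 1/280 (N = 1/(8*(290 - 255)) = (⅛)/35 = (⅛)*(1/35) = 1/280 ≈ 0.0035714)
h(Q) = Q + Q² (h(Q) = Q + (Q - 1*0)*Q = Q + (Q + 0)*Q = Q + Q*Q = Q + Q²)
S*(1/(h(-21) + N) + k(15)) = -26*(1/(-21*(1 - 21) + 1/280) + 15) = -26*(1/(-21*(-20) + 1/280) + 15) = -26*(1/(420 + 1/280) + 15) = -26*(1/(117601/280) + 15) = -26*(280/117601 + 15) = -26*1764295/117601 = -45871670/117601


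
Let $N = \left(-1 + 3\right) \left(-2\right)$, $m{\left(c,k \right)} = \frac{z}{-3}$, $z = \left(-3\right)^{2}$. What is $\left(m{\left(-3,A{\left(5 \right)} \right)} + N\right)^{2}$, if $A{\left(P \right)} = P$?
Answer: $49$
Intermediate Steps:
$z = 9$
$m{\left(c,k \right)} = -3$ ($m{\left(c,k \right)} = \frac{9}{-3} = 9 \left(- \frac{1}{3}\right) = -3$)
$N = -4$ ($N = 2 \left(-2\right) = -4$)
$\left(m{\left(-3,A{\left(5 \right)} \right)} + N\right)^{2} = \left(-3 - 4\right)^{2} = \left(-7\right)^{2} = 49$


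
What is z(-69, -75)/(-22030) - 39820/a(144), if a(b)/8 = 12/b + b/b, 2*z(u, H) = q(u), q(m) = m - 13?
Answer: -1315851367/286390 ≈ -4594.6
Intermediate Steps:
q(m) = -13 + m
z(u, H) = -13/2 + u/2 (z(u, H) = (-13 + u)/2 = -13/2 + u/2)
a(b) = 8 + 96/b (a(b) = 8*(12/b + b/b) = 8*(12/b + 1) = 8*(1 + 12/b) = 8 + 96/b)
z(-69, -75)/(-22030) - 39820/a(144) = (-13/2 + (½)*(-69))/(-22030) - 39820/(8 + 96/144) = (-13/2 - 69/2)*(-1/22030) - 39820/(8 + 96*(1/144)) = -41*(-1/22030) - 39820/(8 + ⅔) = 41/22030 - 39820/26/3 = 41/22030 - 39820*3/26 = 41/22030 - 59730/13 = -1315851367/286390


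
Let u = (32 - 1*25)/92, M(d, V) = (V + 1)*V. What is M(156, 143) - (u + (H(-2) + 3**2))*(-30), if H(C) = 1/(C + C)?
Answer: 479706/23 ≈ 20857.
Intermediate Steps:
H(C) = 1/(2*C)
M(d, V) = V*(1 + V) (M(d, V) = (1 + V)*V = V*(1 + V))
u = 7/92 (u = (32 - 25)*(1/92) = 7*(1/92) = 7/92 ≈ 0.076087)
M(156, 143) - (u + (H(-2) + 3**2))*(-30) = 143*(1 + 143) - (7/92 + ((1/2)/(-2) + 3**2))*(-30) = 143*144 - (7/92 + ((1/2)*(-1/2) + 9))*(-30) = 20592 - (7/92 + (-1/4 + 9))*(-30) = 20592 - (7/92 + 35/4)*(-30) = 20592 - 203*(-30)/23 = 20592 - 1*(-6090/23) = 20592 + 6090/23 = 479706/23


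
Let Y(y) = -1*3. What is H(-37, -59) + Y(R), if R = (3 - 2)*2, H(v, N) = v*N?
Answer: 2180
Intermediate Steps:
H(v, N) = N*v
R = 2 (R = 1*2 = 2)
Y(y) = -3
H(-37, -59) + Y(R) = -59*(-37) - 3 = 2183 - 3 = 2180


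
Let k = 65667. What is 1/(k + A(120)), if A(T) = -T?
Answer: 1/65547 ≈ 1.5256e-5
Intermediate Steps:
1/(k + A(120)) = 1/(65667 - 1*120) = 1/(65667 - 120) = 1/65547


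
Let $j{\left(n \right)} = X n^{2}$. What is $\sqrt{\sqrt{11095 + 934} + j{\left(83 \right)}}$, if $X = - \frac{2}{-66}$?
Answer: $\frac{\sqrt{227337 + 1089 \sqrt{12029}}}{33} \approx 17.845$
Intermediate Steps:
$X = \frac{1}{33}$ ($X = \left(-2\right) \left(- \frac{1}{66}\right) = \frac{1}{33} \approx 0.030303$)
$j{\left(n \right)} = \frac{n^{2}}{33}$
$\sqrt{\sqrt{11095 + 934} + j{\left(83 \right)}} = \sqrt{\sqrt{11095 + 934} + \frac{83^{2}}{33}} = \sqrt{\sqrt{12029} + \frac{1}{33} \cdot 6889} = \sqrt{\sqrt{12029} + \frac{6889}{33}} = \sqrt{\frac{6889}{33} + \sqrt{12029}}$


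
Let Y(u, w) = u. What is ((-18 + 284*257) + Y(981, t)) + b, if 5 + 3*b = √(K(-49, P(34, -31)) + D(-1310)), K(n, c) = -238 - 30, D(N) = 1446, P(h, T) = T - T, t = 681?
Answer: 221848/3 + √1178/3 ≈ 73961.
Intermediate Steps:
P(h, T) = 0
K(n, c) = -268
b = -5/3 + √1178/3 (b = -5/3 + √(-268 + 1446)/3 = -5/3 + √1178/3 ≈ 9.7740)
((-18 + 284*257) + Y(981, t)) + b = ((-18 + 284*257) + 981) + (-5/3 + √1178/3) = ((-18 + 72988) + 981) + (-5/3 + √1178/3) = (72970 + 981) + (-5/3 + √1178/3) = 73951 + (-5/3 + √1178/3) = 221848/3 + √1178/3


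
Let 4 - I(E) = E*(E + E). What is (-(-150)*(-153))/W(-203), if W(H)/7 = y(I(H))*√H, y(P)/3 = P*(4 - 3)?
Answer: -3825*I*√203/58555147 ≈ -0.00093071*I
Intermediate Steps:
I(E) = 4 - 2*E² (I(E) = 4 - E*(E + E) = 4 - E*2*E = 4 - 2*E²)
y(P) = 3*P (y(P) = 3*(P*(4 - 3)) = 3*(P*1) = 3*P)
W(H) = 7*√H*(12 - 6*H²) (W(H) = 7*((3*(4 - 2*H²))*√H) = 7*((12 - 6*H²)*√H) = 7*(√H*(12 - 6*H²)) = 7*√H*(12 - 6*H²))
(-(-150)*(-153))/W(-203) = (-(-150)*(-153))/((42*√(-203)*(2 - 1*(-203)²))) = (-1*22950)/((42*(I*√203)*(2 - 1*41209))) = -22950*(-I*√203/(8526*(2 - 41209))) = -22950*I*√203/351330882 = -3825*I*√203/58555147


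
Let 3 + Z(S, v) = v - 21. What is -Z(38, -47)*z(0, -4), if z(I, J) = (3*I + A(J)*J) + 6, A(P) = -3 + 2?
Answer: 710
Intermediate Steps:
A(P) = -1
Z(S, v) = -24 + v (Z(S, v) = -3 + (v - 21) = -3 + (-21 + v) = -24 + v)
z(I, J) = 6 - J + 3*I (z(I, J) = (3*I - J) + 6 = (-J + 3*I) + 6 = 6 - J + 3*I)
-Z(38, -47)*z(0, -4) = -(-24 - 47)*(6 - 1*(-4) + 3*0) = -(-71)*(6 + 4 + 0) = -(-71)*10 = -1*(-710) = 710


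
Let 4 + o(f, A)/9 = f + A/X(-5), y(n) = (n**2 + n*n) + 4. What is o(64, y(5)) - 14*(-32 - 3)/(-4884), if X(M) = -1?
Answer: 131623/2442 ≈ 53.900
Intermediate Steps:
y(n) = 4 + 2*n**2 (y(n) = (n**2 + n**2) + 4 = 2*n**2 + 4 = 4 + 2*n**2)
o(f, A) = -36 - 9*A + 9*f (o(f, A) = -36 + 9*(f + A/(-1)) = -36 + 9*(f + A*(-1)) = -36 + 9*(f - A) = -36 + (-9*A + 9*f) = -36 - 9*A + 9*f)
o(64, y(5)) - 14*(-32 - 3)/(-4884) = (-36 - 9*(4 + 2*5**2) + 9*64) - 14*(-32 - 3)/(-4884) = (-36 - 9*(4 + 2*25) + 576) - 14*(-35)*(-1/4884) = (-36 - 9*(4 + 50) + 576) + 490*(-1/4884) = (-36 - 9*54 + 576) - 245/2442 = (-36 - 486 + 576) - 245/2442 = 54 - 245/2442 = 131623/2442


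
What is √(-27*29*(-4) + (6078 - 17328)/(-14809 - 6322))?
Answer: 3*√155415081778/21131 ≈ 55.969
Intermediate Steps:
√(-27*29*(-4) + (6078 - 17328)/(-14809 - 6322)) = √(-783*(-4) - 11250/(-21131)) = √(3132 - 11250*(-1/21131)) = √(3132 + 11250/21131) = √(66193542/21131) = 3*√155415081778/21131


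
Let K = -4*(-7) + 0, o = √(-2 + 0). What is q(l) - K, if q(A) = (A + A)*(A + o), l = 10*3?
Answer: 1772 + 60*I*√2 ≈ 1772.0 + 84.853*I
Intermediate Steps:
o = I*√2 (o = √(-2) = I*√2 ≈ 1.4142*I)
l = 30
q(A) = 2*A*(A + I*√2) (q(A) = (A + A)*(A + I*√2) = (2*A)*(A + I*√2) = 2*A*(A + I*√2))
K = 28 (K = 28 + 0 = 28)
q(l) - K = 2*30*(30 + I*√2) - 1*28 = (1800 + 60*I*√2) - 28 = 1772 + 60*I*√2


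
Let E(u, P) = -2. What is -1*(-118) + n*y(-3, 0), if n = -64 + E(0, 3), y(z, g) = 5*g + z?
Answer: 316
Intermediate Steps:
y(z, g) = z + 5*g
n = -66 (n = -64 - 2 = -66)
-1*(-118) + n*y(-3, 0) = -1*(-118) - 66*(-3 + 5*0) = 118 - 66*(-3 + 0) = 118 - 66*(-3) = 118 + 198 = 316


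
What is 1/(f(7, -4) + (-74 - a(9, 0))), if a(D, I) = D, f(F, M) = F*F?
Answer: -1/34 ≈ -0.029412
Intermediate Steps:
f(F, M) = F²
1/(f(7, -4) + (-74 - a(9, 0))) = 1/(7² + (-74 - 1*9)) = 1/(49 + (-74 - 9)) = 1/(49 - 83) = 1/(-34) = -1/34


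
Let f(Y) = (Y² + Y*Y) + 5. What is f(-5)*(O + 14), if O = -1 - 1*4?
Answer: 495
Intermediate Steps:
O = -5 (O = -1 - 4 = -5)
f(Y) = 5 + 2*Y² (f(Y) = (Y² + Y²) + 5 = 2*Y² + 5 = 5 + 2*Y²)
f(-5)*(O + 14) = (5 + 2*(-5)²)*(-5 + 14) = (5 + 2*25)*9 = (5 + 50)*9 = 55*9 = 495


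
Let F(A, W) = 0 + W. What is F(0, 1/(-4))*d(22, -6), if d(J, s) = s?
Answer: 3/2 ≈ 1.5000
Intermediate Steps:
F(A, W) = W
F(0, 1/(-4))*d(22, -6) = (1/(-4))*(-6) = (1*(-¼))*(-6) = -¼*(-6) = 3/2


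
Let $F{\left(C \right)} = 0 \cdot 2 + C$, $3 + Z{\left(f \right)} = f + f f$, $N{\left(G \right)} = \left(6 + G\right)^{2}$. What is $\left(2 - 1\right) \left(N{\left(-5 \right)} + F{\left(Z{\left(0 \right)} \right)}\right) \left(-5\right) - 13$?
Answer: $-3$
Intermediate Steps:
$Z{\left(f \right)} = -3 + f + f^{2}$ ($Z{\left(f \right)} = -3 + \left(f + f f\right) = -3 + \left(f + f^{2}\right) = -3 + f + f^{2}$)
$F{\left(C \right)} = C$ ($F{\left(C \right)} = 0 + C = C$)
$\left(2 - 1\right) \left(N{\left(-5 \right)} + F{\left(Z{\left(0 \right)} \right)}\right) \left(-5\right) - 13 = \left(2 - 1\right) \left(\left(6 - 5\right)^{2} + \left(-3 + 0 + 0^{2}\right)\right) \left(-5\right) - 13 = 1 \left(1^{2} + \left(-3 + 0 + 0\right)\right) \left(-5\right) - 13 = 1 \left(1 - 3\right) \left(-5\right) - 13 = 1 \left(-2\right) \left(-5\right) - 13 = \left(-2\right) \left(-5\right) - 13 = 10 - 13 = -3$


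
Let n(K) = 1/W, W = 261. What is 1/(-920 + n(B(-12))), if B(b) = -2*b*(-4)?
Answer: -261/240119 ≈ -0.0010870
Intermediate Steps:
B(b) = 8*b
n(K) = 1/261
1/(-920 + n(B(-12))) = 1/(-920 + 1/261) = 1/(-240119/261) = -261/240119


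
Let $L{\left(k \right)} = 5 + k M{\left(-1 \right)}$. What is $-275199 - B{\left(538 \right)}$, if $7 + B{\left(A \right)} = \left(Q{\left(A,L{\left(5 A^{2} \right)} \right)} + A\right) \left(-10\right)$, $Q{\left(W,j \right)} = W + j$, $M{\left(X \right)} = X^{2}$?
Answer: $14207818$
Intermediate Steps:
$L{\left(k \right)} = 5 + k$ ($L{\left(k \right)} = 5 + k \left(-1\right)^{2} = 5 + k 1 = 5 + k$)
$B{\left(A \right)} = -57 - 50 A^{2} - 20 A$ ($B{\left(A \right)} = -7 + \left(\left(A + \left(5 + 5 A^{2}\right)\right) + A\right) \left(-10\right) = -7 + \left(\left(5 + A + 5 A^{2}\right) + A\right) \left(-10\right) = -7 + \left(5 + 2 A + 5 A^{2}\right) \left(-10\right) = -7 - \left(50 + 20 A + 50 A^{2}\right) = -57 - 50 A^{2} - 20 A$)
$-275199 - B{\left(538 \right)} = -275199 - \left(-57 - 50 \cdot 538^{2} - 10760\right) = -275199 - \left(-57 - 14472200 - 10760\right) = -275199 - -14483017 = -275199 + 14483017 = 14207818$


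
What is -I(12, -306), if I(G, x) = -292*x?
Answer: -89352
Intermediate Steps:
-I(12, -306) = -(-292)*(-306) = -1*89352 = -89352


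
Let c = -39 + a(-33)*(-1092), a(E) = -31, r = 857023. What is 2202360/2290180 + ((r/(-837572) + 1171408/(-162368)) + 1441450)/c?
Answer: 231684211158626257/5314898656130531 ≈ 43.591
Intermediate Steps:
c = 33813 (c = -39 - 31*(-1092) = -39 + 33852 = 33813)
2202360/2290180 + ((r/(-837572) + 1171408/(-162368)) + 1441450)/c = 2202360/2290180 + ((857023/(-837572) + 1171408/(-162368)) + 1441450)/33813 = 2202360*(1/2290180) + ((857023*(-1/837572) + 1171408*(-1/162368)) + 1441450)*(1/33813) = 110118/114509 + ((-857023/837572 - 73213/10148) + 1441450)*(1/33813) = 110118/114509 + (-4376139265/531230041 + 1441450)*(1/33813) = 110118/114509 + (765737166460185/531230041)*(1/33813) = 110118/114509 + 85081907384465/1995831264037 = 231684211158626257/5314898656130531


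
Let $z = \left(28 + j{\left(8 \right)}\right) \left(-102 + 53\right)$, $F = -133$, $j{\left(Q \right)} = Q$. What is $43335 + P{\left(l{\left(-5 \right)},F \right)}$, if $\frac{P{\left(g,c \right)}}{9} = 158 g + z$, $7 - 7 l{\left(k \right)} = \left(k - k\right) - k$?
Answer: $\frac{195057}{7} \approx 27865.0$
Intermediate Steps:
$z = -1764$ ($z = \left(28 + 8\right) \left(-102 + 53\right) = 36 \left(-49\right) = -1764$)
$l{\left(k \right)} = 1 + \frac{k}{7}$ ($l{\left(k \right)} = 1 - \frac{\left(k - k\right) - k}{7} = 1 - \frac{0 - k}{7} = 1 - \frac{\left(-1\right) k}{7} = 1 + \frac{k}{7}$)
$P{\left(g,c \right)} = -15876 + 1422 g$ ($P{\left(g,c \right)} = 9 \left(158 g - 1764\right) = 9 \left(-1764 + 158 g\right) = -15876 + 1422 g$)
$43335 + P{\left(l{\left(-5 \right)},F \right)} = 43335 - \left(15876 - 1422 \left(1 + \frac{1}{7} \left(-5\right)\right)\right) = 43335 - \left(15876 - 1422 \left(1 - \frac{5}{7}\right)\right) = 43335 + \left(-15876 + 1422 \cdot \frac{2}{7}\right) = 43335 + \left(-15876 + \frac{2844}{7}\right) = 43335 - \frac{108288}{7} = \frac{195057}{7}$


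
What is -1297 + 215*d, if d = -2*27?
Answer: -12907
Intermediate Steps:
d = -54
-1297 + 215*d = -1297 + 215*(-54) = -1297 - 11610 = -12907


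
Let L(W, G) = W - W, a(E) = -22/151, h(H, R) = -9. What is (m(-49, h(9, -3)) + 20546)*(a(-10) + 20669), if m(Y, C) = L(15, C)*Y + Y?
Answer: 63971075509/151 ≈ 4.2365e+8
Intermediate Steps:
a(E) = -22/151 (a(E) = -22*1/151 = -22/151)
L(W, G) = 0
m(Y, C) = Y (m(Y, C) = 0*Y + Y = 0 + Y = Y)
(m(-49, h(9, -3)) + 20546)*(a(-10) + 20669) = (-49 + 20546)*(-22/151 + 20669) = 20497*(3120997/151) = 63971075509/151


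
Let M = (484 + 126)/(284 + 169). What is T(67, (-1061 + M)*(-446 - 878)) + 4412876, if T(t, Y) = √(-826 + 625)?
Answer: 4412876 + I*√201 ≈ 4.4129e+6 + 14.177*I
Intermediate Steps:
M = 610/453 ≈ 1.3466
T(t, Y) = I*√201 (T(t, Y) = √(-201) = I*√201)
T(67, (-1061 + M)*(-446 - 878)) + 4412876 = I*√201 + 4412876 = 4412876 + I*√201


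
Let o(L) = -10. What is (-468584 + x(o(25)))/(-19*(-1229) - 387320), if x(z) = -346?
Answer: 156310/121323 ≈ 1.2884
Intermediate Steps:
(-468584 + x(o(25)))/(-19*(-1229) - 387320) = (-468584 - 346)/(-19*(-1229) - 387320) = -468930/(23351 - 387320) = -468930/(-363969) = -468930*(-1/363969) = 156310/121323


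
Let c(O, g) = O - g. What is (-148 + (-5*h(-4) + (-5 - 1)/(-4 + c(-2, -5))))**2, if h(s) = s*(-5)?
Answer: 58564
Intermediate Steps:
h(s) = -5*s
(-148 + (-5*h(-4) + (-5 - 1)/(-4 + c(-2, -5))))**2 = (-148 + (-(-25)*(-4) + (-5 - 1)/(-4 + (-2 - 1*(-5)))))**2 = (-148 + (-5*20 - 6/(-4 + (-2 + 5))))**2 = (-148 + (-100 - 6/(-4 + 3)))**2 = (-148 + (-100 - 6/(-1)))**2 = (-148 + (-100 - 6*(-1)))**2 = (-148 + (-100 + 6))**2 = (-148 - 94)**2 = (-242)**2 = 58564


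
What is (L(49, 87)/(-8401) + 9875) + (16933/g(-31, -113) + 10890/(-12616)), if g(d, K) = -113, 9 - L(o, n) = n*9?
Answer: 58232174369547/5988266404 ≈ 9724.4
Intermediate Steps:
L(o, n) = 9 - 9*n (L(o, n) = 9 - n*9 = 9 - 9*n)
(L(49, 87)/(-8401) + 9875) + (16933/g(-31, -113) + 10890/(-12616)) = ((9 - 9*87)/(-8401) + 9875) + (16933/(-113) + 10890/(-12616)) = ((9 - 783)*(-1/8401) + 9875) + (16933*(-1/113) + 10890*(-1/12616)) = (-774*(-1/8401) + 9875) + (-16933/113 - 5445/6308) = (774/8401 + 9875) - 107428649/712804 = 82960649/8401 - 107428649/712804 = 58232174369547/5988266404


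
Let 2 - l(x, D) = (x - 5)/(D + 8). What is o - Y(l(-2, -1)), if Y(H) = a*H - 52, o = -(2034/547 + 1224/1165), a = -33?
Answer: 93186367/637255 ≈ 146.23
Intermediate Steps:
l(x, D) = 2 - (-5 + x)/(8 + D) (l(x, D) = 2 - (x - 5)/(D + 8) = 2 - (-5 + x)/(8 + D))
o = -3039138/637255 (o = -(2034*(1/547) + 1224*(1/1165)) = -(2034/547 + 1224/1165) = -1*3039138/637255 = -3039138/637255 ≈ -4.7691)
Y(H) = -52 - 33*H (Y(H) = -33*H - 52 = -52 - 33*H)
o - Y(l(-2, -1)) = -3039138/637255 - (-52 - 33*(21 - 1*(-2) + 2*(-1))/(8 - 1)) = -3039138/637255 - (-52 - 33*(21 + 2 - 2)/7) = -3039138/637255 - (-52 - 33*21/7) = -3039138/637255 - (-52 - 33*3) = -3039138/637255 - (-52 - 99) = -3039138/637255 - 1*(-151) = -3039138/637255 + 151 = 93186367/637255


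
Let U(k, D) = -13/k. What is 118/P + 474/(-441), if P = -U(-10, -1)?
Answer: -175514/1911 ≈ -91.844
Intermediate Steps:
P = -13/10 (P = -(-13)/(-10) = -(-13)*(-1)/10 = -1*13/10 = -13/10 ≈ -1.3000)
118/P + 474/(-441) = 118/(-13/10) + 474/(-441) = 118*(-10/13) + 474*(-1/441) = -1180/13 - 158/147 = -175514/1911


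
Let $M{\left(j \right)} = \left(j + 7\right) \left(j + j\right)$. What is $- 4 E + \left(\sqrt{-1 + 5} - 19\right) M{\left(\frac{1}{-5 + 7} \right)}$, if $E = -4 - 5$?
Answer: $- \frac{183}{2} \approx -91.5$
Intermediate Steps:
$E = -9$
$M{\left(j \right)} = 2 j \left(7 + j\right)$ ($M{\left(j \right)} = \left(7 + j\right) 2 j = 2 j \left(7 + j\right)$)
$- 4 E + \left(\sqrt{-1 + 5} - 19\right) M{\left(\frac{1}{-5 + 7} \right)} = \left(-4\right) \left(-9\right) + \left(\sqrt{-1 + 5} - 19\right) \frac{2 \left(7 + \frac{1}{-5 + 7}\right)}{-5 + 7} = 36 + \left(\sqrt{4} - 19\right) \frac{2 \left(7 + \frac{1}{2}\right)}{2} = 36 + \left(2 - 19\right) 2 \cdot \frac{1}{2} \left(7 + \frac{1}{2}\right) = 36 - 17 \cdot 2 \cdot \frac{1}{2} \cdot \frac{15}{2} = 36 - \frac{255}{2} = - \frac{183}{2}$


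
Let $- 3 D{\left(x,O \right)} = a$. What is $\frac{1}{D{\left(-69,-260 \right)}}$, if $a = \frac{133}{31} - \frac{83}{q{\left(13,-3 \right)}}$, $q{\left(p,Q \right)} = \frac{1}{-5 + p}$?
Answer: $\frac{31}{6817} \approx 0.0045475$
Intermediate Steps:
$a = - \frac{20451}{31}$ ($a = \frac{133}{31} - \frac{83}{\frac{1}{-5 + 13}} = 133 \cdot \frac{1}{31} - \frac{83}{\frac{1}{8}} = \frac{133}{31} - 83 \frac{1}{\frac{1}{8}} = \frac{133}{31} - 664 = - \frac{20451}{31} \approx -659.71$)
$D{\left(x,O \right)} = \frac{6817}{31}$ ($D{\left(x,O \right)} = \left(- \frac{1}{3}\right) \left(- \frac{20451}{31}\right) = \frac{6817}{31}$)
$\frac{1}{D{\left(-69,-260 \right)}} = \frac{1}{\frac{6817}{31}} = \frac{31}{6817}$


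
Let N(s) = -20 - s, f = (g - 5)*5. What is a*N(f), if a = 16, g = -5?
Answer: 480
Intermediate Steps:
f = -50 (f = (-5 - 5)*5 = -10*5 = -50)
a*N(f) = 16*(-20 - 1*(-50)) = 16*(-20 + 50) = 16*30 = 480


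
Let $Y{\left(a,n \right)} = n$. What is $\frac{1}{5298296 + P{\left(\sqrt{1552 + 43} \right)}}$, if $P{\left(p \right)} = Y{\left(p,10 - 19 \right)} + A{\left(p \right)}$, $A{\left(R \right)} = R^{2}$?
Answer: $\frac{1}{5299882} \approx 1.8868 \cdot 10^{-7}$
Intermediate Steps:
$P{\left(p \right)} = -9 + p^{2}$ ($P{\left(p \right)} = \left(10 - 19\right) + p^{2} = -9 + p^{2}$)
$\frac{1}{5298296 + P{\left(\sqrt{1552 + 43} \right)}} = \frac{1}{5298296 - \left(9 - \left(\sqrt{1552 + 43}\right)^{2}\right)} = \frac{1}{5298296 - \left(9 - \left(\sqrt{1595}\right)^{2}\right)} = \frac{1}{5298296 + \left(-9 + 1595\right)} = \frac{1}{5298296 + 1586} = \frac{1}{5299882}$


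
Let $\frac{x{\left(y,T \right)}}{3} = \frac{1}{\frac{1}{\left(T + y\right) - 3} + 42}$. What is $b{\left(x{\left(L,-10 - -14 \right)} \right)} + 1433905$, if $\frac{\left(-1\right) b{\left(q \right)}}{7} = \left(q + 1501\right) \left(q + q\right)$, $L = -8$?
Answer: $\frac{122970005029}{85849} \approx 1.4324 \cdot 10^{6}$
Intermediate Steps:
$x{\left(y,T \right)} = \frac{3}{42 + \frac{1}{-3 + T + y}}$ ($x{\left(y,T \right)} = \frac{3}{\frac{1}{\left(T + y\right) - 3} + 42} = \frac{3}{\frac{1}{-3 + T + y} + 42} = \frac{3}{42 + \frac{1}{-3 + T + y}}$)
$b{\left(q \right)} = - 14 q \left(1501 + q\right)$ ($b{\left(q \right)} = - 7 \left(q + 1501\right) \left(q + q\right) = - 7 \left(1501 + q\right) 2 q = - 7 \cdot 2 q \left(1501 + q\right) = - 14 q \left(1501 + q\right)$)
$b{\left(x{\left(L,-10 - -14 \right)} \right)} + 1433905 = - 14 \frac{3 \left(-3 - -4 - 8\right)}{-125 + 42 \left(-10 - -14\right) + 42 \left(-8\right)} \left(1501 + \frac{3 \left(-3 - -4 - 8\right)}{-125 + 42 \left(-10 - -14\right) + 42 \left(-8\right)}\right) + 1433905 = - 14 \frac{3 \left(-3 + \left(-10 + 14\right) - 8\right)}{-125 + 42 \left(-10 + 14\right) - 336} \left(1501 + \frac{3 \left(-3 + \left(-10 + 14\right) - 8\right)}{-125 + 42 \left(-10 + 14\right) - 336}\right) + 1433905 = - 14 \frac{3 \left(-3 + 4 - 8\right)}{-125 + 42 \cdot 4 - 336} \left(1501 + \frac{3 \left(-3 + 4 - 8\right)}{-125 + 42 \cdot 4 - 336}\right) + 1433905 = - 14 \cdot 3 \frac{1}{-125 + 168 - 336} \left(-7\right) \left(1501 + 3 \frac{1}{-125 + 168 - 336} \left(-7\right)\right) + 1433905 = - 14 \cdot 3 \frac{1}{-293} \left(-7\right) \left(1501 + 3 \frac{1}{-293} \left(-7\right)\right) + 1433905 = - 14 \cdot 3 \left(- \frac{1}{293}\right) \left(-7\right) \left(1501 + 3 \left(- \frac{1}{293}\right) \left(-7\right)\right) + 1433905 = \left(-14\right) \frac{21}{293} \left(1501 + \frac{21}{293}\right) + 1433905 = \left(-14\right) \frac{21}{293} \cdot \frac{439814}{293} + 1433905 = - \frac{129305316}{85849} + 1433905 = \frac{122970005029}{85849}$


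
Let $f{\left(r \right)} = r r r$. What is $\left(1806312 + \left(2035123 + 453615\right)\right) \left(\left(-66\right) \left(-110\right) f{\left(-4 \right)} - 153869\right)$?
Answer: $-2656527080450$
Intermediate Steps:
$f{\left(r \right)} = r^{3}$ ($f{\left(r \right)} = r^{2} r = r^{3}$)
$\left(1806312 + \left(2035123 + 453615\right)\right) \left(\left(-66\right) \left(-110\right) f{\left(-4 \right)} - 153869\right) = \left(1806312 + \left(2035123 + 453615\right)\right) \left(\left(-66\right) \left(-110\right) \left(-4\right)^{3} - 153869\right) = \left(1806312 + 2488738\right) \left(7260 \left(-64\right) - 153869\right) = 4295050 \left(-464640 - 153869\right) = 4295050 \left(-618509\right) = -2656527080450$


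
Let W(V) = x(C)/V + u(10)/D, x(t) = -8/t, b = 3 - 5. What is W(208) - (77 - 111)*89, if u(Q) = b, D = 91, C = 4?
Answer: 2202905/728 ≈ 3026.0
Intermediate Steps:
b = -2
u(Q) = -2
W(V) = -2/91 - 2/V (W(V) = (-8/4)/V - 2/91 = (-8*¼)/V - 2*1/91 = -2/V - 2/91 = -2/91 - 2/V)
W(208) - (77 - 111)*89 = (-2/91 - 2/208) - (77 - 111)*89 = (-2/91 - 2*1/208) - (-34)*89 = (-2/91 - 1/104) - 1*(-3026) = -23/728 + 3026 = 2202905/728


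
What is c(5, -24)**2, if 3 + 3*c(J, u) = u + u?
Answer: 289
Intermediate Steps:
c(J, u) = -1 + 2*u/3 (c(J, u) = -1 + (u + u)/3 = -1 + (2*u)/3 = -1 + 2*u/3)
c(5, -24)**2 = (-1 + (2/3)*(-24))**2 = (-1 - 16)**2 = (-17)**2 = 289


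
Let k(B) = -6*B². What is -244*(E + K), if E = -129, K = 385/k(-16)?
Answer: 12110269/384 ≈ 31537.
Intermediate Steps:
K = -385/1536 (K = 385/((-6*(-16)²)) = 385/((-6*256)) = 385/(-1536) = 385*(-1/1536) = -385/1536 ≈ -0.25065)
-244*(E + K) = -244*(-129 - 385/1536) = -244*(-198529/1536) = 12110269/384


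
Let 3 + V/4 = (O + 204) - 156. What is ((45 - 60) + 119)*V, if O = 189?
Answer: 97344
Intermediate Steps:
V = 936 (V = -12 + 4*((189 + 204) - 156) = -12 + 4*(393 - 156) = -12 + 4*237 = -12 + 948 = 936)
((45 - 60) + 119)*V = ((45 - 60) + 119)*936 = (-15 + 119)*936 = 104*936 = 97344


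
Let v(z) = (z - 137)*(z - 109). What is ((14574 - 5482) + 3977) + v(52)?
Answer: 17914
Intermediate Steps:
v(z) = (-137 + z)*(-109 + z)
((14574 - 5482) + 3977) + v(52) = ((14574 - 5482) + 3977) + (14933 + 52**2 - 246*52) = (9092 + 3977) + (14933 + 2704 - 12792) = 13069 + 4845 = 17914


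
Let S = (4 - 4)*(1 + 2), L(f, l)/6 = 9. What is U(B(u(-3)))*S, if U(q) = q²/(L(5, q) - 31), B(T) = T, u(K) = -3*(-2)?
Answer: 0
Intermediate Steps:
u(K) = 6
L(f, l) = 54 (L(f, l) = 6*9 = 54)
U(q) = q²/23 (U(q) = q²/(54 - 31) = q²/23)
S = 0 (S = 0*3 = 0)
U(B(u(-3)))*S = ((1/23)*6²)*0 = ((1/23)*36)*0 = (36/23)*0 = 0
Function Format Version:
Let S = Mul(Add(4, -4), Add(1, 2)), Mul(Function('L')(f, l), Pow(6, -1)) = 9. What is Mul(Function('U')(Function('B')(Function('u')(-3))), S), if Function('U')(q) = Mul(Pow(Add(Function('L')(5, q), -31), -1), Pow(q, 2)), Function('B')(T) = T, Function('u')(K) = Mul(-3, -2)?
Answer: 0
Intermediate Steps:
Function('u')(K) = 6
Function('L')(f, l) = 54 (Function('L')(f, l) = Mul(6, 9) = 54)
Function('U')(q) = Mul(Rational(1, 23), Pow(q, 2)) (Function('U')(q) = Mul(Pow(Add(54, -31), -1), Pow(q, 2)) = Mul(Pow(23, -1), Pow(q, 2)) = Mul(Rational(1, 23), Pow(q, 2)))
S = 0 (S = Mul(0, 3) = 0)
Mul(Function('U')(Function('B')(Function('u')(-3))), S) = Mul(Mul(Rational(1, 23), Pow(6, 2)), 0) = Mul(Mul(Rational(1, 23), 36), 0) = Mul(Rational(36, 23), 0) = 0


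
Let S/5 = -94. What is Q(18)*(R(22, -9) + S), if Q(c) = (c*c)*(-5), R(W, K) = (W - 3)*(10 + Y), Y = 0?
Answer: 453600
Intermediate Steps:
S = -470 (S = 5*(-94) = -470)
R(W, K) = -30 + 10*W (R(W, K) = (W - 3)*(10 + 0) = (-3 + W)*10 = -30 + 10*W)
Q(c) = -5*c**2 (Q(c) = c**2*(-5) = -5*c**2)
Q(18)*(R(22, -9) + S) = (-5*18**2)*((-30 + 10*22) - 470) = (-5*324)*((-30 + 220) - 470) = -1620*(190 - 470) = -1620*(-280) = 453600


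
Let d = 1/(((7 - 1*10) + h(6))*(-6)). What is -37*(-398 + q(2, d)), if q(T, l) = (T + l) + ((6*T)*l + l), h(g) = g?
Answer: 132127/9 ≈ 14681.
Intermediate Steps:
d = -1/18 (d = 1/(((7 - 1*10) + 6)*(-6)) = -⅙/((7 - 10) + 6) = -⅙/(-3 + 6) = -⅙/3 = (⅓)*(-⅙) = -1/18 ≈ -0.055556)
q(T, l) = T + 2*l + 6*T*l (q(T, l) = (T + l) + (6*T*l + l) = (T + l) + (l + 6*T*l) = T + 2*l + 6*T*l)
-37*(-398 + q(2, d)) = -37*(-398 + (2 + 2*(-1/18) + 6*2*(-1/18))) = -37*(-398 + (2 - ⅑ - ⅔)) = -37*(-398 + 11/9) = -37*(-3571/9) = 132127/9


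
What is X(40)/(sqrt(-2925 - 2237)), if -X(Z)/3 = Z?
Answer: 60*I*sqrt(5162)/2581 ≈ 1.6702*I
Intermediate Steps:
X(Z) = -3*Z
X(40)/(sqrt(-2925 - 2237)) = (-3*40)/(sqrt(-2925 - 2237)) = -120*(-I*sqrt(5162)/5162) = -(-60)*I*sqrt(5162)/2581 = 60*I*sqrt(5162)/2581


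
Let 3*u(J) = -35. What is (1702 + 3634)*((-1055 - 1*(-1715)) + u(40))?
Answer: 10378520/3 ≈ 3.4595e+6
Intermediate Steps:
u(J) = -35/3 (u(J) = (⅓)*(-35) = -35/3)
(1702 + 3634)*((-1055 - 1*(-1715)) + u(40)) = (1702 + 3634)*((-1055 - 1*(-1715)) - 35/3) = 5336*((-1055 + 1715) - 35/3) = 5336*(660 - 35/3) = 5336*(1945/3) = 10378520/3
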